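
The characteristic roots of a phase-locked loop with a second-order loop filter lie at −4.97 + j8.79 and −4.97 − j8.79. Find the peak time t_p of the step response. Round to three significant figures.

t_p = π/ω_d with ω_d = 8.79 (the imaginary part), so t_p = 0.357 s.

t_p ≈ 0.357 s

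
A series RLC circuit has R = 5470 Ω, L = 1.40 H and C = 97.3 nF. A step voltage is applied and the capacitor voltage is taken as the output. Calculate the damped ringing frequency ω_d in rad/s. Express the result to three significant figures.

For a series RLC circuit (capacitor voltage as output), ω_n = 1/√(LC) = 1/√(1.40 H · 97.3 nF) = 2710 rad/s.
ζ = (R/2)·√(C/L) = (5470/2)·√(97.3 nF/1.40 H) = 0.721.
The damped frequency ω_d = ω_n√(1−ζ²) = 1880 rad/s.

ω_d ≈ 1880 rad/s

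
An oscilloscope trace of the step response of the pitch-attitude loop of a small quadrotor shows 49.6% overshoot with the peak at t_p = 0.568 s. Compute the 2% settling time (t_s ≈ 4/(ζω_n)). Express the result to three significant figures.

The overshoot fixes ζ = −ln(OS)/√(π²+ln²(OS)) = 0.218.
From t_p = π/ω_d, ω_d = π/0.568 = 5.53 rad/s, so ω_n = ω_d/√(1−ζ²) = 5.67 rad/s.
t_s ≈ 4/(ζω_n) = 4/(0.218·5.67) = 3.24 s.

t_s ≈ 3.24 s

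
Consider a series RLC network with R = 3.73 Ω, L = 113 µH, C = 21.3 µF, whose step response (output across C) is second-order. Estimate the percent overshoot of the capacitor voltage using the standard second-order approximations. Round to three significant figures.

For a series RLC circuit (capacitor voltage as output), ω_n = 1/√(LC) = 1/√(113 µH · 21.3 µF) = 20400 rad/s.
ζ = (R/2)·√(C/L) = (3.73/2)·√(21.3 µF/113 µH) = 0.810.
%OS = 100 e^{−πζ/√(1−ζ²)} with ζ = 0.810 gives 1.31%.

%OS ≈ 1.31%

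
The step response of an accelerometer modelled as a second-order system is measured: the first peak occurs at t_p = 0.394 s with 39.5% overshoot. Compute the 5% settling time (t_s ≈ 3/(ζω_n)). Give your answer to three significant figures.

From the overshoot, ζ = −ln(OS)/√(π²+ln²(OS)) = 0.284.
From t_p = π/ω_d, ω_d = π/0.394 = 7.97 rad/s, so ω_n = ω_d/√(1−ζ²) = 8.31 rad/s.
t_s ≈ 3/(ζω_n) = 3/(0.284·8.31) = 1.27 s.

t_s ≈ 1.27 s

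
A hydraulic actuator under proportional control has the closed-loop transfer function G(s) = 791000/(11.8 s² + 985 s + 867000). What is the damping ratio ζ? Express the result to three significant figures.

ζ ≈ 0.154

Dividing through by 11.8: denominator becomes s² + 83.47 s + 73470.
So ω_n = √73470 = 271 rad/s and ζ = 83.47/(2·271) = 0.154.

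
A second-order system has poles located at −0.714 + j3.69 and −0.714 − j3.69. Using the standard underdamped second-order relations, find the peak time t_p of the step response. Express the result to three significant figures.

t_p ≈ 0.851 s

t_p = π/ω_d with ω_d = 3.69 (the imaginary part), so t_p = 0.851 s.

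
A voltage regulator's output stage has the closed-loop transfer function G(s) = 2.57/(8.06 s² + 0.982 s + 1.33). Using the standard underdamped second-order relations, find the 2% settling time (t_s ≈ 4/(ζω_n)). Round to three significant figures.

Dividing through by 8.06: denominator becomes s² + 0.1218 s + 0.1650.
So ω_n = √0.1650 = 0.406 rad/s and ζ = 0.1218/(2·0.406) = 0.150.
t_s ≈ 4/(ζω_n) = 65.7 s.

t_s ≈ 65.7 s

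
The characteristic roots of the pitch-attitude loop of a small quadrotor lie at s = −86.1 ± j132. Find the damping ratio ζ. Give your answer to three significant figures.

|pole| = ω_n = √(86.1² + 132²) = 158 rad/s; ζ = cos θ = σ/ω_n = 0.546.

ζ ≈ 0.546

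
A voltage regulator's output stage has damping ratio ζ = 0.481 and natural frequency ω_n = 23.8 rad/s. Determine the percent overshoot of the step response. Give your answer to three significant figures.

%OS ≈ 17.8%

For an underdamped second-order system, %OS = 100·exp(−πζ/√(1−ζ²)).
πζ/√(1−ζ²) = π·0.481/√(1−0.231) = 1.724, so %OS = 100·e^(−1.724) = 17.8%.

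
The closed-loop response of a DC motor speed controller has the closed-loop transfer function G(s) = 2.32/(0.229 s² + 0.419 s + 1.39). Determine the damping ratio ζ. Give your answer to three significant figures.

ζ ≈ 0.371

Dividing through by 0.229: denominator becomes s² + 1.830 s + 6.070.
So ω_n = √6.070 = 2.46 rad/s and ζ = 1.830/(2·2.46) = 0.371.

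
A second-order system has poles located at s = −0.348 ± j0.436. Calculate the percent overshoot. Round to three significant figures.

%OS ≈ 8.15%

The poles are at −σ ± jω_d with σ = 0.348 and ω_d = 0.436, so ω_n = √(σ²+ω_d²) = 0.558 rad/s and ζ = σ/ω_n = 0.624.
%OS = 100 e^{−πζ/√(1−ζ²)} with ζ = 0.624 gives 8.15%.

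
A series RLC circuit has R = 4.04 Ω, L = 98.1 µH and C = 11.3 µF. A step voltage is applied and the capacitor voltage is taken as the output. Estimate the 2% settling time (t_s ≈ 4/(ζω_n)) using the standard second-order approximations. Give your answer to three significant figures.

t_s ≈ 0.000194 s

For a series RLC circuit (capacitor voltage as output), ω_n = 1/√(LC) = 1/√(98.1 µH · 11.3 µF) = 30000 rad/s.
ζ = (R/2)·√(C/L) = (4.04/2)·√(11.3 µF/98.1 µH) = 0.686.
t_s ≈ 4/(ζω_n) = 0.000194 s.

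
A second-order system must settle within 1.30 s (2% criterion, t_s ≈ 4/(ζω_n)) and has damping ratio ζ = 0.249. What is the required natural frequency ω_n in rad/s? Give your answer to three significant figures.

ω_n ≈ 12.4 rad/s

Rearranging t_s ≈ 4/(ζω_n) gives ω_n = 4/(ζ·t_s) = 4/(0.249 × 1.30) = 12.4 rad/s.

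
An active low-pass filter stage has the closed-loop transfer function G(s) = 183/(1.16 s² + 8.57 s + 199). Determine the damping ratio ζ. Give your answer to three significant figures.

Dividing through by 1.16: denominator becomes s² + 7.388 s + 171.6.
So ω_n = √171.6 = 13.1 rad/s and ζ = 7.388/(2·13.1) = 0.282.

ζ ≈ 0.282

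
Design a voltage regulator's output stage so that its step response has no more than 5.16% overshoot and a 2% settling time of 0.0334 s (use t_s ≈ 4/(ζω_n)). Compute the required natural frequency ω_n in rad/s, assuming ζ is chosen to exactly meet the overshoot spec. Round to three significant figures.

ω_n ≈ 175 rad/s

Inverting the overshoot relation: ζ = |ln 0.0516|/√(π² + ln²0.0516) = 0.686.
From t_s ≈ 4/(ζω_n): ω_n = 4/(ζ·t_s) = 4/(0.686·0.0334) = 175 rad/s.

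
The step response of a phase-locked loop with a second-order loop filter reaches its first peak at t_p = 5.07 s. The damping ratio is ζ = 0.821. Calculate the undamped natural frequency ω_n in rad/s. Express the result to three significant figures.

ω_n ≈ 1.09 rad/s

Peak time t_p = π/ω_d, so ω_d = π/t_p = π/5.07 = 0.620 rad/s.
ω_n = ω_d/√(1−ζ²) = 0.620/√0.326 = 1.09 rad/s.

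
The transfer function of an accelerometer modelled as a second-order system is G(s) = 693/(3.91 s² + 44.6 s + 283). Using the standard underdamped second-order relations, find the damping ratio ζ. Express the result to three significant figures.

ζ ≈ 0.670

Dividing through by 3.91: denominator becomes s² + 11.41 s + 72.38.
So ω_n = √72.38 = 8.51 rad/s and ζ = 11.41/(2·8.51) = 0.670.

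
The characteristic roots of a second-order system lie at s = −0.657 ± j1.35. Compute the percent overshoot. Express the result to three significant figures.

The poles are at −σ ± jω_d with σ = 0.657 and ω_d = 1.35, so ω_n = √(σ²+ω_d²) = 1.50 rad/s and ζ = σ/ω_n = 0.438.
%OS = 100·exp(−πζ/√(1−ζ²)) = 21.7%.

%OS ≈ 21.7%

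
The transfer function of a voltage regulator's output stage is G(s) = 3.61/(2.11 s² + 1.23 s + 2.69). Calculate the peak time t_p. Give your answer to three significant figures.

t_p ≈ 2.88 s

Dividing through by 2.11: denominator becomes s² + 0.5829 s + 1.275.
So ω_n = √1.275 = 1.13 rad/s and ζ = 0.5829/(2·1.13) = 0.258.
ω_d = 1.13·√(1 − 0.258²) = 1.09 rad/s. t_p = π/ω_d = 2.88 s.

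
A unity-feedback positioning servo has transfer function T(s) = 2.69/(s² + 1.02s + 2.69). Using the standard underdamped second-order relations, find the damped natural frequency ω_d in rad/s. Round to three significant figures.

ω_d ≈ 1.56 rad/s

Matching coefficients with s² + 2ζω_n s + ω_n² gives ω_n² = 2.69 ⇒ ω_n = 1.64 rad/s, and ζ = 1.02/(2ω_n) = 0.311.
ω_d = ω_n√(1−ζ²) = 1.56 rad/s.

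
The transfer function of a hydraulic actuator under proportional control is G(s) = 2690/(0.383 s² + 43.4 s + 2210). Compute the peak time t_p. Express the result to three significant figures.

t_p ≈ 0.0621 s

Dividing through by 0.383: denominator becomes s² + 113.3 s + 5770.
So ω_n = √5770 = 76.0 rad/s and ζ = 113.3/(2·76.0) = 0.746.
The damped frequency ω_d = ω_n√(1−ζ²) = 50.6 rad/s. t_p = π/ω_d = 0.0621 s.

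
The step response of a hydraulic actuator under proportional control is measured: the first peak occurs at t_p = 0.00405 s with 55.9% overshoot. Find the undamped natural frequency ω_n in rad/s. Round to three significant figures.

ω_n ≈ 789 rad/s

ζ from %OS: ζ = |ln 0.559|/√(π²+ln²0.559) = 0.182.
From t_p = π/ω_d, ω_d = π/0.00405 = 776 rad/s, so ω_n = ω_d/√(1−ζ²) = 789 rad/s.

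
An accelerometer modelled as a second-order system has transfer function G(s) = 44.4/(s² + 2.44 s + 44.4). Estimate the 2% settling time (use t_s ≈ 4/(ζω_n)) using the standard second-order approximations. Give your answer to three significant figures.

t_s ≈ 3.28 s

Comparing the denominator to s² + 2ζω_n s + ω_n²: ω_n = √44.4 = 6.66 rad/s, and 2ζω_n = 2.44 so ζ = 2.44/(2·6.66) = 0.183.
t_s ≈ 4/(ζω_n) = 4/(0.183·6.66) = 3.28 s.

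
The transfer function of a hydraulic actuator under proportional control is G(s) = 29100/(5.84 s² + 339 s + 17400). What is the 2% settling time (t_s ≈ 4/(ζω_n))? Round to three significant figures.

t_s ≈ 0.138 s

Dividing through by 5.84: denominator becomes s² + 58.05 s + 2979.
So ω_n = √2979 = 54.6 rad/s and ζ = 58.05/(2·54.6) = 0.532.
t_s ≈ 4/(ζω_n) = 0.138 s.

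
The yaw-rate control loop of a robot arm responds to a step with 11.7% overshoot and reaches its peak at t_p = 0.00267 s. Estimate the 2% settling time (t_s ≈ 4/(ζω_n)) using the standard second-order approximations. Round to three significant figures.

ζ from %OS: ζ = |ln 0.117|/√(π²+ln²0.117) = 0.564.
t_p = π/ω_d ⇒ ω_d = 1180 rad/s; then ω_n = ω_d/√(1−ζ²) = 1420 rad/s.
t_s ≈ 4/(ζω_n) = 4/(0.564·1420) = 0.00498 s.

t_s ≈ 0.00498 s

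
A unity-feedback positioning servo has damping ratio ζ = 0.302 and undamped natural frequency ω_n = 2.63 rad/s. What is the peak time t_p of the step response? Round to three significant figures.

t_p ≈ 1.25 s

The damped frequency is ω_d = ω_n√(1−ζ²) = 2.63·√(1−0.0912) = 2.51 rad/s.
Peak time t_p = π/ω_d = π/2.51 = 1.25 s.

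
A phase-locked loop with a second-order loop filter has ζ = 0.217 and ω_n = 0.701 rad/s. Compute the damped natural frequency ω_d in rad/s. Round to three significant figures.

ω_d = ω_n√(1−ζ²) = 0.701·√0.953 = 0.684 rad/s.

ω_d ≈ 0.684 rad/s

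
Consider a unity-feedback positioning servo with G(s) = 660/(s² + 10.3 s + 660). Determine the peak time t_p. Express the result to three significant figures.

Matching coefficients with s² + 2ζω_n s + ω_n² gives ω_n² = 660 ⇒ ω_n = 25.7 rad/s, and ζ = 10.3/(2ω_n) = 0.200.
ω_d = 25.7·√(1 − 0.200²) = 25.2 rad/s. Then t_p = π/ω_d = 0.125 s.

t_p ≈ 0.125 s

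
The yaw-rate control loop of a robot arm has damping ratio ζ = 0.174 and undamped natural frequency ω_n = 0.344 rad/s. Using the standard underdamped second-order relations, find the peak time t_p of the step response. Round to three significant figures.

The damped frequency is ω_d = ω_n√(1−ζ²) = 0.344·√(1−0.0303) = 0.339 rad/s.
Peak time t_p = π/ω_d = π/0.339 = 9.27 s.

t_p ≈ 9.27 s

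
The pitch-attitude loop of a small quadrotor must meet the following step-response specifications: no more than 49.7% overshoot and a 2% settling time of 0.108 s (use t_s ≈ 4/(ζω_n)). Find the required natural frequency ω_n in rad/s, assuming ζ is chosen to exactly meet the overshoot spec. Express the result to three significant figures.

ω_n ≈ 170 rad/s

Inverting the overshoot relation: ζ = |ln 0.497|/√(π² + ln²0.497) = 0.217.
Then ω_n = 4/(ζ t_s) = 4/(0.217 × 0.108) = 170 rad/s.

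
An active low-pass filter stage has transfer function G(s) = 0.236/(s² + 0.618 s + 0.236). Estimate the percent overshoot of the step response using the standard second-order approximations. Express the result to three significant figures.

ω_n = √0.236 = 0.486 rad/s; ζ = 0.618/(2·0.486) = 0.636.
%OS = 100·exp(−πζ/√(1−ζ²)) = 7.50%.

%OS ≈ 7.50%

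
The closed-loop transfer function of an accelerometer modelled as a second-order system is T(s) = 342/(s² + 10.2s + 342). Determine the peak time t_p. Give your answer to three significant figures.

Matching coefficients with s² + 2ζω_n s + ω_n² gives ω_n² = 342 ⇒ ω_n = 18.5 rad/s, and ζ = 10.2/(2ω_n) = 0.276.
ω_d = 18.5·√(1 − 0.276²) = 17.8 rad/s. Then t_p = π/ω_d = 0.177 s.

t_p ≈ 0.177 s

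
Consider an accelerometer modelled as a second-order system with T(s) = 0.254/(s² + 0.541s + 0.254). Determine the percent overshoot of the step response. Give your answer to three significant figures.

Matching coefficients with s² + 2ζω_n s + ω_n² gives ω_n² = 0.254 ⇒ ω_n = 0.504 rad/s, and ζ = 0.541/(2ω_n) = 0.537.
%OS = 100·exp(−πζ/√(1−ζ²)) = 13.6%.

%OS ≈ 13.6%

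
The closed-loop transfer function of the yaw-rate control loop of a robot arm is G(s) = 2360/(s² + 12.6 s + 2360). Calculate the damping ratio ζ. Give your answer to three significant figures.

Matching coefficients with s² + 2ζω_n s + ω_n² gives ω_n² = 2360 ⇒ ω_n = 48.6 rad/s, and ζ = 12.6/(2ω_n) = 0.130.

ζ ≈ 0.130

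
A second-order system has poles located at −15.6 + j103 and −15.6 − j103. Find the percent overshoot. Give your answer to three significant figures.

|pole| = ω_n = √(15.6² + 103²) = 104 rad/s; ζ = cos θ = σ/ω_n = 0.150.
%OS = 100 e^{−πζ/√(1−ζ²)} with ζ = 0.150 gives 62.1%.

%OS ≈ 62.1%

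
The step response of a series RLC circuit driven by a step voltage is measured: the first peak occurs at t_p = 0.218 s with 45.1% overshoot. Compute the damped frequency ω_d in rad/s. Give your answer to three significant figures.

ω_d ≈ 14.4 rad/s

t_p = π/ω_d, so ω_d = π/0.218 = 14.4 rad/s.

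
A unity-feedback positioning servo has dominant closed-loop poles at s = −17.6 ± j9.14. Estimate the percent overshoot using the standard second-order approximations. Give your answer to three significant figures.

%OS ≈ 0.236%

|pole| = ω_n = √(17.6² + 9.14²) = 19.8 rad/s; ζ = cos θ = σ/ω_n = 0.887.
%OS = 100 e^{−πζ/√(1−ζ²)} with ζ = 0.887 gives 0.236%.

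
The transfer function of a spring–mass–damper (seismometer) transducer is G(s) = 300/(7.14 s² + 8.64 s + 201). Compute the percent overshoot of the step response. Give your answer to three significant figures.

Dividing through by 7.14: denominator becomes s² + 1.210 s + 28.15.
So ω_n = √28.15 = 5.31 rad/s and ζ = 1.210/(2·5.31) = 0.114.
%OS = 100 e^{−πζ/√(1−ζ²)} with ζ = 0.114 gives 69.7%.

%OS ≈ 69.7%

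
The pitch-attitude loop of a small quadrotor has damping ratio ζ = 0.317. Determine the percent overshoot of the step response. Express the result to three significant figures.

For an underdamped second-order system, %OS = 100·exp(−πζ/√(1−ζ²)).
πζ/√(1−ζ²) = π·0.317/√(1−0.100) = 1.050, so %OS = 100·e^(−1.050) = 35.0%.

%OS ≈ 35.0%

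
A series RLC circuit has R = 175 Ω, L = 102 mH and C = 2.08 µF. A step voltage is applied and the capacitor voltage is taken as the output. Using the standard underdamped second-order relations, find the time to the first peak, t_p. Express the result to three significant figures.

For a series RLC circuit (capacitor voltage as output), ω_n = 1/√(LC) = 1/√(102 mH · 2.08 µF) = 2170 rad/s.
ζ = (R/2)·√(C/L) = (175/2)·√(2.08 µF/102 mH) = 0.395.
ω_d = 2170·√(1 − 0.395²) = 1990 rad/s. t_p = π/ω_d = 0.00158 s.

t_p ≈ 0.00158 s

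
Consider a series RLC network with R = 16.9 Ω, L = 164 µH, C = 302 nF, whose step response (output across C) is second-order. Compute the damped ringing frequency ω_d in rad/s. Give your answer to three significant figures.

ω_d ≈ 132000 rad/s

For a series RLC circuit (capacitor voltage as output), ω_n = 1/√(LC) = 1/√(164 µH · 302 nF) = 142000 rad/s.
ζ = (R/2)·√(C/L) = (16.9/2)·√(302 nF/164 µH) = 0.363.
ω_d = 142000·√(1 − 0.363²) = 132000 rad/s.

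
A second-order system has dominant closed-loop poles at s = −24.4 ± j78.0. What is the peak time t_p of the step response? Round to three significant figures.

t_p ≈ 0.0403 s

t_p = π/ω_d with ω_d = 78.0 (the imaginary part), so t_p = 0.0403 s.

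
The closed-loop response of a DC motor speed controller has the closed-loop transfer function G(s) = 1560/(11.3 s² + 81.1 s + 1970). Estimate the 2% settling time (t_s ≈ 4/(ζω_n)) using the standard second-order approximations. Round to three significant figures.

t_s ≈ 1.11 s

Dividing through by 11.3: denominator becomes s² + 7.177 s + 174.3.
So ω_n = √174.3 = 13.2 rad/s and ζ = 7.177/(2·13.2) = 0.272.
t_s ≈ 4/(ζω_n) = 1.11 s.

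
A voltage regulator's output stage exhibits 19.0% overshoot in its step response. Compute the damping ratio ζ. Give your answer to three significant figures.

ζ ≈ 0.467

From %OS = 100·exp(−πζ/√(1−ζ²)), invert to get ζ = −ln(OS)/√(π² + ln²(OS)) with OS = 0.190.
−ln 0.190 = 1.661, so ζ = 1.661/√(π² + 2.758) = 0.467.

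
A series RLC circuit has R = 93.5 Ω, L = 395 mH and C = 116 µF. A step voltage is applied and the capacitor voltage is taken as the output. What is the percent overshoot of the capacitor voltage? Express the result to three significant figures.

%OS ≈ 1.49%

For a series RLC circuit (capacitor voltage as output), ω_n = 1/√(LC) = 1/√(395 mH · 116 µF) = 148 rad/s.
ζ = (R/2)·√(C/L) = (93.5/2)·√(116 µF/395 mH) = 0.801.
%OS = 100 e^{−πζ/√(1−ζ²)} with ζ = 0.801 gives 1.49%.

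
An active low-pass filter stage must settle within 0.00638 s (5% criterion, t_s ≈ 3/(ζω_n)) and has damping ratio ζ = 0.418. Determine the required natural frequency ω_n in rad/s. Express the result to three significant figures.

ω_n ≈ 1120 rad/s

Rearranging t_s ≈ 3/(ζω_n) gives ω_n = 3/(ζ·t_s) = 3/(0.418 × 0.00638) = 1120 rad/s.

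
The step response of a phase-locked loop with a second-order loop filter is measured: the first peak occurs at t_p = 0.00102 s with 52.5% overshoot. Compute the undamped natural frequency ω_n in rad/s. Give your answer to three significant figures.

ω_n ≈ 3140 rad/s

The overshoot fixes ζ = −ln(OS)/√(π²+ln²(OS)) = 0.201.
t_p = π/ω_d ⇒ ω_d = 3080 rad/s; then ω_n = ω_d/√(1−ζ²) = 3140 rad/s.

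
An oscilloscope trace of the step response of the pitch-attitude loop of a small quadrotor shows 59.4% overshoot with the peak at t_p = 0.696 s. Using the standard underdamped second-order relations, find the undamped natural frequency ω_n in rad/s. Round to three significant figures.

ζ from %OS: ζ = |ln 0.594|/√(π²+ln²0.594) = 0.164.
t_p = π/ω_d ⇒ ω_d = 4.51 rad/s; then ω_n = ω_d/√(1−ζ²) = 4.58 rad/s.

ω_n ≈ 4.58 rad/s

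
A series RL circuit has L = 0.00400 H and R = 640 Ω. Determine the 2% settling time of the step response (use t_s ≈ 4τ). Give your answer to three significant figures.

τ = L/R = 0.00400/640 = 0.00000625 s.
t_s ≈ 4τ = 0.0000250 s.

t_s ≈ 0.0000250 s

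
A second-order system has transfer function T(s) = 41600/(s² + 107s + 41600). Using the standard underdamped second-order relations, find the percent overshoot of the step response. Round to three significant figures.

Matching coefficients with s² + 2ζω_n s + ω_n² gives ω_n² = 41600 ⇒ ω_n = 204 rad/s, and ζ = 107/(2ω_n) = 0.262.
%OS = 100·exp(−πζ/√(1−ζ²)) = 42.6%.

%OS ≈ 42.6%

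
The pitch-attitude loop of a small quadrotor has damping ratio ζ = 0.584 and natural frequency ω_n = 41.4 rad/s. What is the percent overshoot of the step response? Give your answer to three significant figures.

For an underdamped second-order system, %OS = 100·exp(−πζ/√(1−ζ²)).
πζ/√(1−ζ²) = π·0.584/√(1−0.341) = 2.260, so %OS = 100·e^(−2.260) = 10.4%.

%OS ≈ 10.4%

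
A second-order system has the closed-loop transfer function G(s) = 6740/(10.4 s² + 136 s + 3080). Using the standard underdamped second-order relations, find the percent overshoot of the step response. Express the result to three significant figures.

%OS ≈ 27.5%

Dividing through by 10.4: denominator becomes s² + 13.08 s + 296.2.
So ω_n = √296.2 = 17.2 rad/s and ζ = 13.08/(2·17.2) = 0.380.
%OS = 100·exp(−πζ/√(1−ζ²)) = 27.5%.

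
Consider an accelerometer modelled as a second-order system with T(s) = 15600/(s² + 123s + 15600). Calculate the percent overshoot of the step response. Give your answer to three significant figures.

%OS ≈ 16.9%

ω_n = √15600 = 125 rad/s; ζ = 123/(2·125) = 0.492.
Overshoot: exp(−π·0.492/√(1−0.492²)) = 0.169, i.e. 16.9%.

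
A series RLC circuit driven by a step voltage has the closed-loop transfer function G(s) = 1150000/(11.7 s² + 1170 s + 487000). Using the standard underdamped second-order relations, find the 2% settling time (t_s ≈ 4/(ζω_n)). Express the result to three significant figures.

Dividing through by 11.7: denominator becomes s² + 100.0 s + 41620.
So ω_n = √41620 = 204 rad/s and ζ = 100.0/(2·204) = 0.245.
t_s ≈ 4/(ζω_n) = 0.0800 s.

t_s ≈ 0.0800 s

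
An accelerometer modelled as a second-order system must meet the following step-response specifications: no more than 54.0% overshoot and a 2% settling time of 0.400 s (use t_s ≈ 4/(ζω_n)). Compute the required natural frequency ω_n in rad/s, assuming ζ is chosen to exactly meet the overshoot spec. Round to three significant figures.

Inverting the overshoot relation: ζ = |ln 0.540|/√(π² + ln²0.540) = 0.192.
Then ω_n = 4/(ζ t_s) = 4/(0.192 × 0.400) = 52.0 rad/s.

ω_n ≈ 52.0 rad/s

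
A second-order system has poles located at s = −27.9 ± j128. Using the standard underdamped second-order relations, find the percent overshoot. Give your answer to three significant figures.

%OS ≈ 50.4%

|pole| = ω_n = √(27.9² + 128²) = 131 rad/s; ζ = cos θ = σ/ω_n = 0.213.
%OS = 100·exp(−πζ/√(1−ζ²)) = 50.4%.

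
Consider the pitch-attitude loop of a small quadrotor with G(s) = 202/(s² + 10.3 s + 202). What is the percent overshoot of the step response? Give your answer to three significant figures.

%OS ≈ 29.5%

Comparing the denominator to s² + 2ζω_n s + ω_n²: ω_n = √202 = 14.2 rad/s, and 2ζω_n = 10.3 so ζ = 10.3/(2·14.2) = 0.362.
Overshoot: exp(−π·0.362/√(1−0.362²)) = 0.295, i.e. 29.5%.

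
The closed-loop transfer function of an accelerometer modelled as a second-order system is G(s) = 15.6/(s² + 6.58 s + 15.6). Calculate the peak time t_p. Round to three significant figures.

Comparing the denominator to s² + 2ζω_n s + ω_n²: ω_n = √15.6 = 3.95 rad/s, and 2ζω_n = 6.58 so ζ = 6.58/(2·3.95) = 0.833.
ω_d = 3.95·√(1 − 0.833²) = 2.19 rad/s. Then t_p = π/ω_d = 1.44 s.

t_p ≈ 1.44 s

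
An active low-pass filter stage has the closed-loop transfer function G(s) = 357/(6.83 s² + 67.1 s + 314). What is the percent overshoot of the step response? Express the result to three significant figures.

%OS ≈ 3.68%

Dividing through by 6.83: denominator becomes s² + 9.824 s + 45.97.
So ω_n = √45.97 = 6.78 rad/s and ζ = 9.824/(2·6.78) = 0.724.
%OS = 100 e^{−πζ/√(1−ζ²)} with ζ = 0.724 gives 3.68%.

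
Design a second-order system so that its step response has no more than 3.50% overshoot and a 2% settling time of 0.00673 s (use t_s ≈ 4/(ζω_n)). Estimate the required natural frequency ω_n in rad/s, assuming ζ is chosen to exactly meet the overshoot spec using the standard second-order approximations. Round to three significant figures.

ω_n ≈ 815 rad/s

From %OS = 100·exp(−πζ/√(1−ζ²)), invert to get ζ = −ln(OS)/√(π² + ln²(OS)) with OS = 0.0350.
−ln 0.0350 = 3.352, so ζ = 3.352/√(π² + 11.24) = 0.730.
From t_s ≈ 4/(ζω_n): ω_n = 4/(ζ·t_s) = 4/(0.730·0.00673) = 815 rad/s.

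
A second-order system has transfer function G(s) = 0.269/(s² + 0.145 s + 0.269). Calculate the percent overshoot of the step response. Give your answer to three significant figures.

%OS ≈ 64.2%

Matching coefficients with s² + 2ζω_n s + ω_n² gives ω_n² = 0.269 ⇒ ω_n = 0.519 rad/s, and ζ = 0.145/(2ω_n) = 0.140.
%OS = 100 e^{−πζ/√(1−ζ²)} with ζ = 0.140 gives 64.2%.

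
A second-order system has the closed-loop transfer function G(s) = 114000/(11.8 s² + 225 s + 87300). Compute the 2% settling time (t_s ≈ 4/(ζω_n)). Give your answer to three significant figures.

Dividing through by 11.8: denominator becomes s² + 19.07 s + 7398.
So ω_n = √7398 = 86.0 rad/s and ζ = 19.07/(2·86.0) = 0.111.
t_s ≈ 4/(ζω_n) = 0.420 s.

t_s ≈ 0.420 s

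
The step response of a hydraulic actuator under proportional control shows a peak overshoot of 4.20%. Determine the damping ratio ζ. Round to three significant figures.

ζ = −ln(OS)/√(π² + (ln OS)²). With OS = 0.0420, ln OS = −3.170 and ζ = 3.170/4.463 = 0.710.

ζ ≈ 0.710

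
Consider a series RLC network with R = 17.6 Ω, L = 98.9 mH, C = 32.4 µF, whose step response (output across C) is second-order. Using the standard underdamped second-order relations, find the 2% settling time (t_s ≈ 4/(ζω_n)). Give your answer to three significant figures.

t_s ≈ 0.0450 s

For a series RLC circuit (capacitor voltage as output), ω_n = 1/√(LC) = 1/√(98.9 mH · 32.4 µF) = 559 rad/s.
ζ = (R/2)·√(C/L) = (17.6/2)·√(32.4 µF/98.9 mH) = 0.159.
t_s ≈ 4/(ζω_n) = 0.0450 s.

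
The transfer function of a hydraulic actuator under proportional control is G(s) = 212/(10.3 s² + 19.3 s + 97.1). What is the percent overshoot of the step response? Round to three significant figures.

Dividing through by 10.3: denominator becomes s² + 1.874 s + 9.427.
So ω_n = √9.427 = 3.07 rad/s and ζ = 1.874/(2·3.07) = 0.305.
Overshoot: exp(−π·0.305/√(1−0.305²)) = 0.365, i.e. 36.5%.

%OS ≈ 36.5%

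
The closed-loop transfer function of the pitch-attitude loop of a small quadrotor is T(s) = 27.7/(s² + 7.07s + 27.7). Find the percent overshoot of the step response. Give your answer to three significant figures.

%OS ≈ 5.80%

ω_n = √27.7 = 5.26 rad/s; ζ = 7.07/(2·5.26) = 0.672.
%OS = 100·exp(−πζ/√(1−ζ²)) = 5.80%.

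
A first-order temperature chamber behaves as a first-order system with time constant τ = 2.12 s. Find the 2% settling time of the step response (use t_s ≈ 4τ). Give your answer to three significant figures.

t_s ≈ 8.48 s

t_s ≈ 4τ = 8.48 s.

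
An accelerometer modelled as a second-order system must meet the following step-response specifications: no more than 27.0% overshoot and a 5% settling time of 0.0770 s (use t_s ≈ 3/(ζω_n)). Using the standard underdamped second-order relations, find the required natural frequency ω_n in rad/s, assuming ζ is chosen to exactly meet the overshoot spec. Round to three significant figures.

From %OS = 100·exp(−πζ/√(1−ζ²)), invert to get ζ = −ln(OS)/√(π² + ln²(OS)) with OS = 0.270.
−ln 0.270 = 1.309, so ζ = 1.309/√(π² + 1.714) = 0.385.
Then ω_n = 3/(ζ t_s) = 3/(0.385 × 0.0770) = 101 rad/s.

ω_n ≈ 101 rad/s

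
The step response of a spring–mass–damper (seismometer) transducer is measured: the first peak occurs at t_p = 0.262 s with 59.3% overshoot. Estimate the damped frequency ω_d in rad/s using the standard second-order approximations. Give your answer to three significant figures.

ω_d ≈ 12.0 rad/s

t_p = π/ω_d, so ω_d = π/0.262 = 12.0 rad/s.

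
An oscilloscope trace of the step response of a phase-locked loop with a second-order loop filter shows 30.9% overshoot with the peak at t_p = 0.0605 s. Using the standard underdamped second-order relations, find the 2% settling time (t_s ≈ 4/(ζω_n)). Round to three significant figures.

t_s ≈ 0.206 s

ζ from %OS: ζ = |ln 0.309|/√(π²+ln²0.309) = 0.350.
From t_p = π/ω_d, ω_d = π/0.0605 = 51.9 rad/s, so ω_n = ω_d/√(1−ζ²) = 55.4 rad/s.
t_s ≈ 4/(ζω_n) = 4/(0.350·55.4) = 0.206 s.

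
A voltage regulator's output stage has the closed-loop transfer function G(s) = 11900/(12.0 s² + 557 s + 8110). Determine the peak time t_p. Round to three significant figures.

Dividing through by 12.0: denominator becomes s² + 46.42 s + 675.8.
So ω_n = √675.8 = 26.0 rad/s and ζ = 46.42/(2·26.0) = 0.893.
ω_d = ω_n√(1−ζ²) = 11.7 rad/s. t_p = π/ω_d = 0.268 s.

t_p ≈ 0.268 s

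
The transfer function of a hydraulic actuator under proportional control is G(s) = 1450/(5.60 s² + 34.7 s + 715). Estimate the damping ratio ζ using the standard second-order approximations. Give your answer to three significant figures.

Dividing through by 5.60: denominator becomes s² + 6.196 s + 127.7.
So ω_n = √127.7 = 11.3 rad/s and ζ = 6.196/(2·11.3) = 0.274.

ζ ≈ 0.274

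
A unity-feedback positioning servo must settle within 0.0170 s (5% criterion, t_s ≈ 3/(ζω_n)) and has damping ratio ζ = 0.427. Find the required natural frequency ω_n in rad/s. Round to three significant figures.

Rearranging t_s ≈ 3/(ζω_n) gives ω_n = 3/(ζ·t_s) = 3/(0.427 × 0.0170) = 413 rad/s.

ω_n ≈ 413 rad/s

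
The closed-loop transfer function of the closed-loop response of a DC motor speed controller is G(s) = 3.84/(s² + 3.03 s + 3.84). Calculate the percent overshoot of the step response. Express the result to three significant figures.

%OS ≈ 2.17%

ω_n = √3.84 = 1.96 rad/s; ζ = 3.03/(2·1.96) = 0.773.
%OS = 100·exp(−πζ/√(1−ζ²)) = 2.17%.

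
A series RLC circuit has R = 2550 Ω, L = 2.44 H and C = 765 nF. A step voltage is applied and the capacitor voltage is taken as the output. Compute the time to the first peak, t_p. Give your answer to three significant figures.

t_p ≈ 0.00613 s

For a series RLC circuit (capacitor voltage as output), ω_n = 1/√(LC) = 1/√(2.44 H · 765 nF) = 732 rad/s.
ζ = (R/2)·√(C/L) = (2550/2)·√(765 nF/2.44 H) = 0.714.
ω_d = 732·√(1 − 0.714²) = 513 rad/s. t_p = π/ω_d = 0.00613 s.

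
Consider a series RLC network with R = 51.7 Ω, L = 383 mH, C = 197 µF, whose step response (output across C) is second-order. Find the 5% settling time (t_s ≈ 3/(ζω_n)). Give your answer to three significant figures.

t_s ≈ 0.0444 s

For a series RLC circuit (capacitor voltage as output), ω_n = 1/√(LC) = 1/√(383 mH · 197 µF) = 115 rad/s.
ζ = (R/2)·√(C/L) = (51.7/2)·√(197 µF/383 mH) = 0.586.
t_s ≈ 3/(ζω_n) = 0.0444 s.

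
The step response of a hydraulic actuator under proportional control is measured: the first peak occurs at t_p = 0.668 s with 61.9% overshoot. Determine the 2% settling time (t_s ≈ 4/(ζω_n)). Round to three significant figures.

ζ from %OS: ζ = |ln 0.619|/√(π²+ln²0.619) = 0.151.
From t_p = π/ω_d, ω_d = π/0.668 = 4.70 rad/s, so ω_n = ω_d/√(1−ζ²) = 4.76 rad/s.
t_s ≈ 4/(ζω_n) = 4/(0.151·4.76) = 5.57 s.

t_s ≈ 5.57 s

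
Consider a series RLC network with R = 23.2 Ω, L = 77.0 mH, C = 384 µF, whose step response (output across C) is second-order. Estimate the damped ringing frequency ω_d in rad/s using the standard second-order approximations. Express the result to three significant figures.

ω_d ≈ 105 rad/s

For a series RLC circuit (capacitor voltage as output), ω_n = 1/√(LC) = 1/√(77.0 mH · 384 µF) = 184 rad/s.
ζ = (R/2)·√(C/L) = (23.2/2)·√(384 µF/77.0 mH) = 0.819.
The damped frequency ω_d = ω_n√(1−ζ²) = 105 rad/s.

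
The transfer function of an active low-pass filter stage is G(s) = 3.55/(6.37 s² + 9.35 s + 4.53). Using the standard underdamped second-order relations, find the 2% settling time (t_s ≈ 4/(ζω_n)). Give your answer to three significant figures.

Dividing through by 6.37: denominator becomes s² + 1.468 s + 0.7111.
So ω_n = √0.7111 = 0.843 rad/s and ζ = 1.468/(2·0.843) = 0.870.
t_s ≈ 4/(ζω_n) = 5.45 s.

t_s ≈ 5.45 s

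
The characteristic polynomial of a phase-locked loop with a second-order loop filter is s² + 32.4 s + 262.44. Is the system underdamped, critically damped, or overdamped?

a² − 4b = 32.4² − 4·262.44 = 0 (repeated real root); the system is critically damped.

critically damped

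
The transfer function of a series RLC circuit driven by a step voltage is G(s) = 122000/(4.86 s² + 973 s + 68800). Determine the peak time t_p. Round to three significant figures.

Dividing through by 4.86: denominator becomes s² + 200.2 s + 14160.
So ω_n = √14160 = 119 rad/s and ζ = 200.2/(2·119) = 0.841.
ω_d = 119·√(1 − 0.841²) = 64.3 rad/s. t_p = π/ω_d = 0.0489 s.

t_p ≈ 0.0489 s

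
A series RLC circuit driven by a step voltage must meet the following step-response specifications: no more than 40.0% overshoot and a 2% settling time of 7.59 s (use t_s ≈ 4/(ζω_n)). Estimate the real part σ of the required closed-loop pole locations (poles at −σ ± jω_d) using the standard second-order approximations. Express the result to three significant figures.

The settling-time spec alone fixes σ = ζω_n = 4/t_s = 4/7.59 = 0.527.
(Overshoot then fixes ζ = 0.280 and hence ω_d = σ·√(1−ζ²)/ζ = 1.81 rad/s.)

σ ≈ 0.527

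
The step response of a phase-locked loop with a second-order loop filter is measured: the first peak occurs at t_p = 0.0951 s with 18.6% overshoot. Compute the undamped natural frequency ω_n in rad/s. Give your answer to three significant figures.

ω_n ≈ 37.5 rad/s

From the overshoot, ζ = −ln(OS)/√(π²+ln²(OS)) = 0.472.
From t_p = π/ω_d, ω_d = π/0.0951 = 33.0 rad/s, so ω_n = ω_d/√(1−ζ²) = 37.5 rad/s.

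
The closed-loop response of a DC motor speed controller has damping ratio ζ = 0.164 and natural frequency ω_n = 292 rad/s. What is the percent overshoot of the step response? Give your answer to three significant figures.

%OS ≈ 59.3%

For an underdamped second-order system, %OS = 100·exp(−πζ/√(1−ζ²)).
πζ/√(1−ζ²) = π·0.164/√(1−0.0269) = 0.5223, so %OS = 100·e^(−0.5223) = 59.3%.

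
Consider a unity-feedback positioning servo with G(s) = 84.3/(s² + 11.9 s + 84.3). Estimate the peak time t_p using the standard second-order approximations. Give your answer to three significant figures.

t_p ≈ 0.449 s

Comparing the denominator to s² + 2ζω_n s + ω_n²: ω_n = √84.3 = 9.18 rad/s, and 2ζω_n = 11.9 so ζ = 11.9/(2·9.18) = 0.648.
The damped frequency ω_d = ω_n√(1−ζ²) = 6.99 rad/s. Then t_p = π/ω_d = 0.449 s.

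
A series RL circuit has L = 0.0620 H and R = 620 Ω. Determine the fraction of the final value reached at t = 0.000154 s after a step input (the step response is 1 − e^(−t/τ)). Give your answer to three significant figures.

τ = L/R = 0.0620/620 = 0.000100 s.
y(t)/y_∞ = 1 − e^(−t/τ) = 1 − e^(−0.000154/0.000100) = 1 − e^(−1.54) = 0.786.

y/y_∞ ≈ 0.786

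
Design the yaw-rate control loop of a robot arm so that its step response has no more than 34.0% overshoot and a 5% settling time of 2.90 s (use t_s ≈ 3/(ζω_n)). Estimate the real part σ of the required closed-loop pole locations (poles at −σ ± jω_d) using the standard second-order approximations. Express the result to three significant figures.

σ ≈ 1.03

The settling-time spec alone fixes σ = ζω_n = 3/t_s = 3/2.90 = 1.03.
(Overshoot then fixes ζ = 0.325 and hence ω_d = σ·√(1−ζ²)/ζ = 3.01 rad/s.)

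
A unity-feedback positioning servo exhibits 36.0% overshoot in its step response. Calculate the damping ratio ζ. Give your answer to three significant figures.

ζ ≈ 0.309

ζ = −ln(OS)/√(π² + (ln OS)²). With OS = 0.360, ln OS = −1.022 and ζ = 1.022/3.304 = 0.309.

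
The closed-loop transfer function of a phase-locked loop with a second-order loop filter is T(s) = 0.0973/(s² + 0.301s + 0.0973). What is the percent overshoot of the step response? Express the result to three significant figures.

ω_n = √0.0973 = 0.312 rad/s; ζ = 0.301/(2·0.312) = 0.482.
%OS = 100 e^{−πζ/√(1−ζ²)} with ζ = 0.482 gives 17.7%.

%OS ≈ 17.7%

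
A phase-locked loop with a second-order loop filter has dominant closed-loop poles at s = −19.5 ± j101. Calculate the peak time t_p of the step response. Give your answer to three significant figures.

t_p = π/ω_d with ω_d = 101 (the imaginary part), so t_p = 0.0311 s.

t_p ≈ 0.0311 s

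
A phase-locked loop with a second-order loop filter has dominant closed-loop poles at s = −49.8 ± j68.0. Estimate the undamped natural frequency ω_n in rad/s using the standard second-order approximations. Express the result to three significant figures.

ω_n ≈ 84.3 rad/s

|pole| = ω_n = √(49.8² + 68.0²) = 84.3 rad/s; ζ = cos θ = σ/ω_n = 0.591.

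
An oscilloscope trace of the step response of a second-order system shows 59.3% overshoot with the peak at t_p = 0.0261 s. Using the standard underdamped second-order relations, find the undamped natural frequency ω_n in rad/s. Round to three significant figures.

From the overshoot, ζ = −ln(OS)/√(π²+ln²(OS)) = 0.164.
t_p = π/ω_d ⇒ ω_d = 120 rad/s; then ω_n = ω_d/√(1−ζ²) = 122 rad/s.

ω_n ≈ 122 rad/s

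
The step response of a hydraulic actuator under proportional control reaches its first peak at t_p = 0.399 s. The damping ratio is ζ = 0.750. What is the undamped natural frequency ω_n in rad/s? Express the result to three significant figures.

ω_n ≈ 11.9 rad/s

Peak time t_p = π/ω_d, so ω_d = π/t_p = π/0.399 = 7.87 rad/s.
ω_n = ω_d/√(1−ζ²) = 7.87/√0.438 = 11.9 rad/s.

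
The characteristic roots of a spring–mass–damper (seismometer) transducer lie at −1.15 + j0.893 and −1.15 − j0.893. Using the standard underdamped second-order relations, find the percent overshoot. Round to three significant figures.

%OS ≈ 1.75%

With σ = 1.15, ω_d = 0.893: ω_n = √(σ²+ω_d²) = 1.46 rad/s, ζ = σ/ω_n = 0.790.
Overshoot: exp(−π·0.790/√(1−0.790²)) = 0.0175, i.e. 1.75%.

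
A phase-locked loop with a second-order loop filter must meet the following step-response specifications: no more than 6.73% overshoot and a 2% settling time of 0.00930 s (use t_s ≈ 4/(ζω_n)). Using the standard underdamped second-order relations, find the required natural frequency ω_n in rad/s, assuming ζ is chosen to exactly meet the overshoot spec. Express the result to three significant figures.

ζ = −ln(OS)/√(π² + (ln OS)²). With OS = 0.0673, ln OS = −2.699 and ζ = 2.699/4.141 = 0.652.
Then ω_n = 4/(ζ t_s) = 4/(0.652 × 0.00930) = 660 rad/s.

ω_n ≈ 660 rad/s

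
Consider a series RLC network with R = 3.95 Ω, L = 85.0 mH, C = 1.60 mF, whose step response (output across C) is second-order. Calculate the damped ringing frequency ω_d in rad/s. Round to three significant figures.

For a series RLC circuit (capacitor voltage as output), ω_n = 1/√(LC) = 1/√(85.0 mH · 1.60 mF) = 85.7 rad/s.
ζ = (R/2)·√(C/L) = (3.95/2)·√(1.60 mF/85.0 mH) = 0.271.
ω_d = 85.7·√(1 − 0.271²) = 82.5 rad/s.

ω_d ≈ 82.5 rad/s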